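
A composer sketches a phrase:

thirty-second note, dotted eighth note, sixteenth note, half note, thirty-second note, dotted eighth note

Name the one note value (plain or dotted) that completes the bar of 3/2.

half note

The bar of 3/2 = 48 thirty-second notes.
Working in thirty-second notes: thirty-second note = 1; dotted eighth note = 6; sixteenth note = 2; half note = 16; thirty-second note = 1; dotted eighth note = 6.
Sum: 1 + 6 + 2 + 16 + 1 + 6 = 32.
Remaining: 48 − 32 = 16 thirty-second notes, which is a half note.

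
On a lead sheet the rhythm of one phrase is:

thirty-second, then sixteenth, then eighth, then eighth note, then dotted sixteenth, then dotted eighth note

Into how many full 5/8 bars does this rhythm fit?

1

One bar of 5/8 = 20 thirty-second notes.
Convert each value to thirty-second notes: thirty-second = 1; sixteenth = 2; eighth = 4; eighth note = 4; dotted sixteenth = 3; dotted eighth note = 6.
Sum: 1 + 2 + 4 + 4 + 3 + 6 = 20.
20 ÷ 20 = 1 complete bar with 0 left over.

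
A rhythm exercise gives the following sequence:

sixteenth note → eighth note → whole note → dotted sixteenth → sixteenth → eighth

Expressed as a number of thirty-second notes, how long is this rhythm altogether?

Convert each value to thirty-second notes: sixteenth note = 2; eighth note = 4; whole note = 32; dotted sixteenth = 3; sixteenth = 2; eighth = 4.
Adding: 2 + 4 + 32 + 3 + 2 + 4 = 47 thirty-second notes.

47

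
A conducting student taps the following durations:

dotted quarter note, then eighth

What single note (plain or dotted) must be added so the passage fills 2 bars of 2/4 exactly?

2 bars of 2/4 = 8 eighth notes.
Working in eighth notes: dotted quarter note = 3; eighth = 1.
Sum: 3 + 1 = 4.
Remaining: 8 − 4 = 4 eighth notes, which is a half note.

half note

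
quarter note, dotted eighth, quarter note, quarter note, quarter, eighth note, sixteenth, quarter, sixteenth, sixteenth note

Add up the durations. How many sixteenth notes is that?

28

In sixteenth notes: quarter note = 4; dotted eighth = 3; quarter note = 4; quarter note = 4; quarter = 4; eighth note = 2; sixteenth = 1; quarter = 4; sixteenth = 1; sixteenth note = 1.
Adding: 4 + 3 + 4 + 4 + 4 + 2 + 1 + 4 + 1 + 1 = 28 sixteenth notes.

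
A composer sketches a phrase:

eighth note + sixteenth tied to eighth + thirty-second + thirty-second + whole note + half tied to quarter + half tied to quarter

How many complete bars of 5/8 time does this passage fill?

4

One bar of 5/8 = 20 thirty-second notes.
Each duration in thirty-second notes: eighth note = 4; sixteenth tied to eighth (sixteenth + eighth) = 6; thirty-second = 1; thirty-second = 1; whole note = 32; half tied to quarter (half + quarter) = 24; half tied to quarter (half + quarter) = 24.
Sum: 4 + 6 + 1 + 1 + 32 + 24 + 24 = 92.
92 ÷ 20 = 4 complete bars with 12 left over.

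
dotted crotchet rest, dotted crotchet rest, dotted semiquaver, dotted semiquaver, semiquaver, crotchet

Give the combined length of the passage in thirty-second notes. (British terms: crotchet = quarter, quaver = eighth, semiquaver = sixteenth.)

40

Express everything in thirty-second notes: dotted crotchet rest = 12; dotted crotchet rest = 12; dotted semiquaver = 3; dotted semiquaver = 3; semiquaver = 2; crotchet = 8.
Adding: 12 + 12 + 3 + 3 + 2 + 8 = 40 thirty-second notes.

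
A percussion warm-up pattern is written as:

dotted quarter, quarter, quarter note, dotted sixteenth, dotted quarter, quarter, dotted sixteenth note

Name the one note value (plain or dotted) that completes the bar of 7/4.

sixteenth note

The bar of 7/4 = 56 thirty-second notes.
In thirty-second notes: dotted quarter = 12; quarter = 8; quarter note = 8; dotted sixteenth = 3; dotted quarter = 12; quarter = 8; dotted sixteenth note = 3.
Altogether 12 + 8 + 8 + 3 + 12 + 8 + 3 = 54.
Remaining: 56 − 54 = 2 thirty-second notes, which is a sixteenth note.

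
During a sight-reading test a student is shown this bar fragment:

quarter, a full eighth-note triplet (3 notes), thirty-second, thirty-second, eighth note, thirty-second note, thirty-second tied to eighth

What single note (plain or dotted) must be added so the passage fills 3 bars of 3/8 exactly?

quarter note

3 bars of 3/8 = 36 thirty-second notes.
Convert each value to thirty-second notes: quarter = 8; a full eighth-note triplet (3 notes) (three triplet eighths span one quarter) = 8; thirty-second = 1; thirty-second = 1; eighth note = 4; thirty-second note = 1; thirty-second tied to eighth (thirty-second + eighth) = 5.
Adding: 8 + 8 + 1 + 1 + 4 + 1 + 5 = 28.
Remaining: 36 − 28 = 8 thirty-second notes, which is a quarter note.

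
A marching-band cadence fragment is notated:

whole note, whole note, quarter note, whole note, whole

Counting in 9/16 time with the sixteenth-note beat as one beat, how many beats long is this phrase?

68

One sixteenth-note beat = 2 thirty-second notes.
In thirty-second notes: whole note = 32; whole note = 32; quarter note = 8; whole note = 32; whole = 32.
Altogether 32 + 32 + 8 + 32 + 32 = 136.
136 ÷ 2 = 68 beats.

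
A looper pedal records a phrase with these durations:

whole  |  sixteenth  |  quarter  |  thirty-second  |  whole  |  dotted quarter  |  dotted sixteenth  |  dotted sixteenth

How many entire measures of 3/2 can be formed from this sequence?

One bar of 3/2 = 48 thirty-second notes.
Express everything in thirty-second notes: whole = 32; sixteenth = 2; quarter = 8; thirty-second = 1; whole = 32; dotted quarter = 12; dotted sixteenth = 3; dotted sixteenth = 3.
Sum: 32 + 2 + 8 + 1 + 32 + 12 + 3 + 3 = 93.
93 ÷ 48 = 1 complete bar with 45 left over.

1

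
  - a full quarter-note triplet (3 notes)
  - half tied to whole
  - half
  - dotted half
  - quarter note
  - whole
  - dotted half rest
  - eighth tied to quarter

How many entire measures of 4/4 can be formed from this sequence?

One bar of 4/4 = 8 eighth notes.
Working in eighth notes: a full quarter-note triplet (3 notes) (three triplet quarters span one half) = 4; half tied to whole (half + whole) = 12; half = 4; dotted half = 6; quarter note = 2; whole = 8; dotted half rest = 6; eighth tied to quarter (eighth + quarter) = 3.
Sum: 4 + 12 + 4 + 6 + 2 + 8 + 6 + 3 = 45.
45 ÷ 8 = 5 complete bars with 5 left over.

5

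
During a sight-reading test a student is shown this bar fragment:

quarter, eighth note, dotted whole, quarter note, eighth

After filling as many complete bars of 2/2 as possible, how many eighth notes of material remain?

2

One bar of 2/2 = 8 eighth notes.
In eighth notes: quarter = 2; eighth note = 1; dotted whole = 12; quarter note = 2; eighth = 1.
Adding: 2 + 1 + 12 + 2 + 1 = 18.
18 ÷ 8 = 2 complete bars with 2 eighth notes remaining.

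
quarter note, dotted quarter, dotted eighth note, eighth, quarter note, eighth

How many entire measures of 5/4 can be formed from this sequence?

1

One bar of 5/4 = 20 sixteenth notes.
Working in sixteenth notes: quarter note = 4; dotted quarter = 6; dotted eighth note = 3; eighth = 2; quarter note = 4; eighth = 2.
Altogether 4 + 6 + 3 + 2 + 4 + 2 = 21.
21 ÷ 20 = 1 complete bar with 1 left over.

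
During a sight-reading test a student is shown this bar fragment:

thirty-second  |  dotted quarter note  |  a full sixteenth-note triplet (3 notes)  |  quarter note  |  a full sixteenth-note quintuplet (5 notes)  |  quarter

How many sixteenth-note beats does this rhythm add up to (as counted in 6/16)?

One sixteenth-note beat = 2 thirty-second notes.
Each duration in thirty-second notes: thirty-second = 1; dotted quarter note = 12; a full sixteenth-note triplet (3 notes) (three triplet sixteenths span one eighth) = 4; quarter note = 8; a full sixteenth-note quintuplet (5 notes) (five quintuplet sixteenths span one quarter) = 8; quarter = 8.
Total: 1 + 12 + 4 + 8 + 8 + 8 = 41.
41 ÷ 2 = 20.5 beats.

20.5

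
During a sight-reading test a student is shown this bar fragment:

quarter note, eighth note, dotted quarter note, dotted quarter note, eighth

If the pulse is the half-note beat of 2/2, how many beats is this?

2.5

One half-note beat = 4 eighth notes.
In eighth notes: quarter note = 2; eighth note = 1; dotted quarter note = 3; dotted quarter note = 3; eighth = 1.
Sum: 2 + 1 + 3 + 3 + 1 = 10.
10 ÷ 4 = 2.5 beats.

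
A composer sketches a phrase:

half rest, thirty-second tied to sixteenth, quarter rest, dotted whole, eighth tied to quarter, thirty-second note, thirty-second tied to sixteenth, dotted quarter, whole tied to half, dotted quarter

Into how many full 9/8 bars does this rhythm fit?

One bar of 9/8 = 36 thirty-second notes.
Each duration in thirty-second notes: half rest = 16; thirty-second tied to sixteenth (thirty-second + sixteenth) = 3; quarter rest = 8; dotted whole = 48; eighth tied to quarter (eighth + quarter) = 12; thirty-second note = 1; thirty-second tied to sixteenth (thirty-second + sixteenth) = 3; dotted quarter = 12; whole tied to half (whole + half) = 48; dotted quarter = 12.
Adding: 16 + 3 + 8 + 48 + 12 + 1 + 3 + 12 + 48 + 12 = 163.
163 ÷ 36 = 4 complete bars with 19 left over.

4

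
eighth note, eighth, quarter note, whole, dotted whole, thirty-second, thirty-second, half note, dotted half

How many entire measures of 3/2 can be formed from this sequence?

2

One bar of 3/2 = 48 thirty-second notes.
In thirty-second notes: eighth note = 4; eighth = 4; quarter note = 8; whole = 32; dotted whole = 48; thirty-second = 1; thirty-second = 1; half note = 16; dotted half = 24.
Total: 4 + 4 + 8 + 32 + 48 + 1 + 1 + 16 + 24 = 138.
138 ÷ 48 = 2 complete bars with 42 left over.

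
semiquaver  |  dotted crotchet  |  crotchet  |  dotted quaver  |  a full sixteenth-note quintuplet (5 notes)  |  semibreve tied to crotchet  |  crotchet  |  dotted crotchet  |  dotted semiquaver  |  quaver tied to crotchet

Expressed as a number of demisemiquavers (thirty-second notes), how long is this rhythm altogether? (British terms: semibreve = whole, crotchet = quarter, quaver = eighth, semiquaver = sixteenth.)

111

Express everything in thirty-second notes: semiquaver = 2; dotted crotchet = 12; crotchet = 8; dotted quaver = 6; a full sixteenth-note quintuplet (5 notes) (five quintuplet sixteenths span one quarter) = 8; semibreve tied to crotchet (semibreve + crotchet) = 40; crotchet = 8; dotted crotchet = 12; dotted semiquaver = 3; quaver tied to crotchet (quaver + crotchet) = 12.
Total: 2 + 12 + 8 + 6 + 8 + 40 + 8 + 12 + 3 + 12 = 111 thirty-second notes.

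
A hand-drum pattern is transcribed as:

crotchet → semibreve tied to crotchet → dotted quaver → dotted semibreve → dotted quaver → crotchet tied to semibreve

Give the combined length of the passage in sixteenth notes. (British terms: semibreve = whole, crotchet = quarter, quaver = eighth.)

Convert each value to sixteenth notes: crotchet = 4; semibreve tied to crotchet (semibreve + crotchet) = 20; dotted quaver = 3; dotted semibreve = 24; dotted quaver = 3; crotchet tied to semibreve (crotchet + semibreve) = 20.
Sum: 4 + 20 + 3 + 24 + 3 + 20 = 74 sixteenth notes.

74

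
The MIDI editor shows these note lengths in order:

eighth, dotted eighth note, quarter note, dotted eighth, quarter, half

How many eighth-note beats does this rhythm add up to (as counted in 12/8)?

12

One eighth-note beat = 2 sixteenth notes.
Convert each value to sixteenth notes: eighth = 2; dotted eighth note = 3; quarter note = 4; dotted eighth = 3; quarter = 4; half = 8.
Adding: 2 + 3 + 4 + 3 + 4 + 8 = 24.
24 ÷ 2 = 12 beats.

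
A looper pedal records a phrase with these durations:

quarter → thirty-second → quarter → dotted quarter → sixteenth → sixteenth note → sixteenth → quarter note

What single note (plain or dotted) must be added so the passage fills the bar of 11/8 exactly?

The bar of 11/8 = 44 thirty-second notes.
In thirty-second notes: quarter = 8; thirty-second = 1; quarter = 8; dotted quarter = 12; sixteenth = 2; sixteenth note = 2; sixteenth = 2; quarter note = 8.
Sum: 8 + 1 + 8 + 12 + 2 + 2 + 2 + 8 = 43.
Remaining: 44 − 43 = 1 thirty-second note, which is a thirty-second note.

thirty-second note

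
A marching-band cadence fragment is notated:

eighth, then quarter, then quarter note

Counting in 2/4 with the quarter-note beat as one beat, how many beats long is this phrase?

2.5

One quarter-note beat = 2 eighth notes.
Each duration in eighth notes: eighth = 1; quarter = 2; quarter note = 2.
Sum: 1 + 2 + 2 = 5.
5 ÷ 2 = 2.5 beats.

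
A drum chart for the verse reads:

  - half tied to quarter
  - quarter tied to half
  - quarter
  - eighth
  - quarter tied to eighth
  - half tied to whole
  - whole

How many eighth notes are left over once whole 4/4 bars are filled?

One bar of 4/4 = 8 eighth notes.
Each duration in eighth notes: half tied to quarter (half + quarter) = 6; quarter tied to half (quarter + half) = 6; quarter = 2; eighth = 1; quarter tied to eighth (quarter + eighth) = 3; half tied to whole (half + whole) = 12; whole = 8.
Total: 6 + 6 + 2 + 1 + 3 + 12 + 8 = 38.
38 ÷ 8 = 4 complete bars with 6 eighth notes remaining.

6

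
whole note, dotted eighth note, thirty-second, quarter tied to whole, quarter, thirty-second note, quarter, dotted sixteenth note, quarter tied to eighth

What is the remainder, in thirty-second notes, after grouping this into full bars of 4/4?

One bar of 4/4 = 32 thirty-second notes.
Express everything in thirty-second notes: whole note = 32; dotted eighth note = 6; thirty-second = 1; quarter tied to whole (quarter + whole) = 40; quarter = 8; thirty-second note = 1; quarter = 8; dotted sixteenth note = 3; quarter tied to eighth (quarter + eighth) = 12.
Sum: 32 + 6 + 1 + 40 + 8 + 1 + 8 + 3 + 12 = 111.
111 ÷ 32 = 3 complete bars with 15 thirty-second notes remaining.

15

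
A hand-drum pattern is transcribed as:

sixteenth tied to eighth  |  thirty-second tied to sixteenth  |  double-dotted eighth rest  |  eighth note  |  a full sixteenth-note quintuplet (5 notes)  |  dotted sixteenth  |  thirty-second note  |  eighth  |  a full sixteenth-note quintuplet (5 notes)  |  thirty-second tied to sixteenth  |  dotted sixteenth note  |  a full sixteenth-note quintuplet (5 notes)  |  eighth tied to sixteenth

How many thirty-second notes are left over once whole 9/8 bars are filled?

One bar of 9/8 = 36 thirty-second notes.
Working in thirty-second notes: sixteenth tied to eighth (sixteenth + eighth) = 6; thirty-second tied to sixteenth (thirty-second + sixteenth) = 3; double-dotted eighth rest = 7; eighth note = 4; a full sixteenth-note quintuplet (5 notes) (five quintuplet sixteenths span one quarter) = 8; dotted sixteenth = 3; thirty-second note = 1; eighth = 4; a full sixteenth-note quintuplet (5 notes) (five quintuplet sixteenths span one quarter) = 8; thirty-second tied to sixteenth (thirty-second + sixteenth) = 3; dotted sixteenth note = 3; a full sixteenth-note quintuplet (5 notes) (five quintuplet sixteenths span one quarter) = 8; eighth tied to sixteenth (eighth + sixteenth) = 6.
Total: 6 + 3 + 7 + 4 + 8 + 3 + 1 + 4 + 8 + 3 + 3 + 8 + 6 = 64.
64 ÷ 36 = 1 complete bar with 28 thirty-second notes remaining.

28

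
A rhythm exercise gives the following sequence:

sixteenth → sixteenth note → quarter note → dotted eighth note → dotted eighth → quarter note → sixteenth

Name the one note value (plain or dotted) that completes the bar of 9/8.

The bar of 9/8 = 18 sixteenth notes.
Express everything in sixteenth notes: sixteenth = 1; sixteenth note = 1; quarter note = 4; dotted eighth note = 3; dotted eighth = 3; quarter note = 4; sixteenth = 1.
Adding: 1 + 1 + 4 + 3 + 3 + 4 + 1 = 17.
Remaining: 18 − 17 = 1 sixteenth note, which is a sixteenth note.

sixteenth note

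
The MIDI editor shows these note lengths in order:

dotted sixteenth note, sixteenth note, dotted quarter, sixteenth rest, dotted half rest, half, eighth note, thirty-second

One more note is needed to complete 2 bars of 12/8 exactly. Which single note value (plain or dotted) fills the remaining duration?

whole note

2 bars of 12/8 = 96 thirty-second notes.
Convert each value to thirty-second notes: dotted sixteenth note = 3; sixteenth note = 2; dotted quarter = 12; sixteenth rest = 2; dotted half rest = 24; half = 16; eighth note = 4; thirty-second = 1.
Sum: 3 + 2 + 12 + 2 + 24 + 16 + 4 + 1 = 64.
Remaining: 96 − 64 = 32 thirty-second notes, which is a whole note.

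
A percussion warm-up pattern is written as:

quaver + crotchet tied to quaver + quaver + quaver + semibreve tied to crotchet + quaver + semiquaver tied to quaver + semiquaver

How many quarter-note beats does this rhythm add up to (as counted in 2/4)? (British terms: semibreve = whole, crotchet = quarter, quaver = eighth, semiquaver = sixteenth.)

9.5

One quarter-note beat = 4 sixteenth notes.
Working in sixteenth notes: quaver = 2; crotchet tied to quaver (crotchet + quaver) = 6; quaver = 2; quaver = 2; semibreve tied to crotchet (semibreve + crotchet) = 20; quaver = 2; semiquaver tied to quaver (semiquaver + quaver) = 3; semiquaver = 1.
Adding: 2 + 6 + 2 + 2 + 20 + 2 + 3 + 1 = 38.
38 ÷ 4 = 9.5 beats.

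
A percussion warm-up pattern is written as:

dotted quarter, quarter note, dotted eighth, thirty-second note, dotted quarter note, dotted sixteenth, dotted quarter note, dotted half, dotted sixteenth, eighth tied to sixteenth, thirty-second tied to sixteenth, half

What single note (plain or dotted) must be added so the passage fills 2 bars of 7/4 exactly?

2 bars of 7/4 = 112 thirty-second notes.
Convert each value to thirty-second notes: dotted quarter = 12; quarter note = 8; dotted eighth = 6; thirty-second note = 1; dotted quarter note = 12; dotted sixteenth = 3; dotted quarter note = 12; dotted half = 24; dotted sixteenth = 3; eighth tied to sixteenth (eighth + sixteenth) = 6; thirty-second tied to sixteenth (thirty-second + sixteenth) = 3; half = 16.
Altogether 12 + 8 + 6 + 1 + 12 + 3 + 12 + 24 + 3 + 6 + 3 + 16 = 106.
Remaining: 112 − 106 = 6 thirty-second notes, which is a dotted eighth note.

dotted eighth note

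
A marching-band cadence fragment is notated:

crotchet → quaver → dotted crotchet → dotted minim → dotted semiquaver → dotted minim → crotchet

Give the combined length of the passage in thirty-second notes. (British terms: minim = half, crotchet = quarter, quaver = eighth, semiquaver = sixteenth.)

Working in thirty-second notes: crotchet = 8; quaver = 4; dotted crotchet = 12; dotted minim = 24; dotted semiquaver = 3; dotted minim = 24; crotchet = 8.
Total: 8 + 4 + 12 + 24 + 3 + 24 + 8 = 83 thirty-second notes.

83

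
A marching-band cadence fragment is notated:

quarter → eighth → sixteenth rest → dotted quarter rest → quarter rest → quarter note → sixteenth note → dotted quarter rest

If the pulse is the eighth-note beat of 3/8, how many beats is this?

One eighth-note beat = 2 sixteenth notes.
Working in sixteenth notes: quarter = 4; eighth = 2; sixteenth rest = 1; dotted quarter rest = 6; quarter rest = 4; quarter note = 4; sixteenth note = 1; dotted quarter rest = 6.
Altogether 4 + 2 + 1 + 6 + 4 + 4 + 1 + 6 = 28.
28 ÷ 2 = 14 beats.

14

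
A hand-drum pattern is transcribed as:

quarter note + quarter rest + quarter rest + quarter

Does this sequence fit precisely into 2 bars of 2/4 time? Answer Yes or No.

Yes

One bar of 2/4 = 2 quarter notes, so 2 bars = 4.
Convert each value to quarter notes: quarter note = 1; quarter rest = 1; quarter rest = 1; quarter = 1.
Total: 1 + 1 + 1 + 1 = 4.
4 equals 4, so the answer is Yes.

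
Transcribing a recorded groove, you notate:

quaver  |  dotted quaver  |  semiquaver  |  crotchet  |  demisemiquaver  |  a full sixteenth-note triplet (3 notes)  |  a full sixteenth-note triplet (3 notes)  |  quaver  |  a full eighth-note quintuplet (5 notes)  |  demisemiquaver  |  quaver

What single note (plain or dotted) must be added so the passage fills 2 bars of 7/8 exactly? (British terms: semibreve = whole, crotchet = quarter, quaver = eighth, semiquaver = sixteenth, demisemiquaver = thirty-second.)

2 bars of 7/8 = 56 thirty-second notes.
In thirty-second notes: quaver = 4; dotted quaver = 6; semiquaver = 2; crotchet = 8; demisemiquaver = 1; a full sixteenth-note triplet (3 notes) (three triplet sixteenths span one eighth) = 4; a full sixteenth-note triplet (3 notes) (three triplet sixteenths span one eighth) = 4; quaver = 4; a full eighth-note quintuplet (5 notes) (five quintuplet eighths span one half) = 16; demisemiquaver = 1; quaver = 4.
Altogether 4 + 6 + 2 + 8 + 1 + 4 + 4 + 4 + 16 + 1 + 4 = 54.
Remaining: 56 − 54 = 2 thirty-second notes, which is a sixteenth note.

sixteenth note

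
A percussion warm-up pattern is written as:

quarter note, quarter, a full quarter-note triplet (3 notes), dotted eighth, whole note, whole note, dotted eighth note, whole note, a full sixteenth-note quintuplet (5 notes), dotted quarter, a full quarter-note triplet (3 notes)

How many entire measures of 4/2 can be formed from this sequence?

One bar of 4/2 = 32 sixteenth notes.
Working in sixteenth notes: quarter note = 4; quarter = 4; a full quarter-note triplet (3 notes) (three triplet quarters span one half) = 8; dotted eighth = 3; whole note = 16; whole note = 16; dotted eighth note = 3; whole note = 16; a full sixteenth-note quintuplet (5 notes) (five quintuplet sixteenths span one quarter) = 4; dotted quarter = 6; a full quarter-note triplet (3 notes) (three triplet quarters span one half) = 8.
Sum: 4 + 4 + 8 + 3 + 16 + 16 + 3 + 16 + 4 + 6 + 8 = 88.
88 ÷ 32 = 2 complete bars with 24 left over.

2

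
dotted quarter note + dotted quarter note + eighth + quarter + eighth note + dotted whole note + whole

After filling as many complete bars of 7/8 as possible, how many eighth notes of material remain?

One bar of 7/8 = 7 eighth notes.
Each duration in eighth notes: dotted quarter note = 3; dotted quarter note = 3; eighth = 1; quarter = 2; eighth note = 1; dotted whole note = 12; whole = 8.
Altogether 3 + 3 + 1 + 2 + 1 + 12 + 8 = 30.
30 ÷ 7 = 4 complete bars with 2 eighth notes remaining.

2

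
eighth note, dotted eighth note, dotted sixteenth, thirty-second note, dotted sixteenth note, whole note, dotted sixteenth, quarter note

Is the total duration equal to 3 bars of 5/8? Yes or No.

One bar of 5/8 = 20 thirty-second notes, so 3 bars = 60.
In thirty-second notes: eighth note = 4; dotted eighth note = 6; dotted sixteenth = 3; thirty-second note = 1; dotted sixteenth note = 3; whole note = 32; dotted sixteenth = 3; quarter note = 8.
Adding: 4 + 6 + 3 + 1 + 3 + 32 + 3 + 8 = 60.
60 equals 60, so the answer is Yes.

Yes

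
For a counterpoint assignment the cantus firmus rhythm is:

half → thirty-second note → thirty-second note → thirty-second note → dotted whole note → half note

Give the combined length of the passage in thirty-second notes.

Convert each value to thirty-second notes: half = 16; thirty-second note = 1; thirty-second note = 1; thirty-second note = 1; dotted whole note = 48; half note = 16.
Total: 16 + 1 + 1 + 1 + 48 + 16 = 83 thirty-second notes.

83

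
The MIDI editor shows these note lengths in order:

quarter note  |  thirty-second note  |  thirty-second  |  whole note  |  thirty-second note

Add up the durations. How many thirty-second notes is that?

43

In thirty-second notes: quarter note = 8; thirty-second note = 1; thirty-second = 1; whole note = 32; thirty-second note = 1.
Adding: 8 + 1 + 1 + 32 + 1 = 43 thirty-second notes.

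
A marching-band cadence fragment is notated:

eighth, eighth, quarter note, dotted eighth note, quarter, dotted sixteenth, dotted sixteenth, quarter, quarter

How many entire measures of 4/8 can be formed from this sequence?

One bar of 4/8 = 16 thirty-second notes.
Each duration in thirty-second notes: eighth = 4; eighth = 4; quarter note = 8; dotted eighth note = 6; quarter = 8; dotted sixteenth = 3; dotted sixteenth = 3; quarter = 8; quarter = 8.
Altogether 4 + 4 + 8 + 6 + 8 + 3 + 3 + 8 + 8 = 52.
52 ÷ 16 = 3 complete bars with 4 left over.

3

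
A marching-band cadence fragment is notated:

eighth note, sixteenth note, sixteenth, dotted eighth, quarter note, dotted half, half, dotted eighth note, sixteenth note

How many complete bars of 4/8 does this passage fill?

4

One bar of 4/8 = 8 sixteenth notes.
Each duration in sixteenth notes: eighth note = 2; sixteenth note = 1; sixteenth = 1; dotted eighth = 3; quarter note = 4; dotted half = 12; half = 8; dotted eighth note = 3; sixteenth note = 1.
Sum: 2 + 1 + 1 + 3 + 4 + 12 + 8 + 3 + 1 = 35.
35 ÷ 8 = 4 complete bars with 3 left over.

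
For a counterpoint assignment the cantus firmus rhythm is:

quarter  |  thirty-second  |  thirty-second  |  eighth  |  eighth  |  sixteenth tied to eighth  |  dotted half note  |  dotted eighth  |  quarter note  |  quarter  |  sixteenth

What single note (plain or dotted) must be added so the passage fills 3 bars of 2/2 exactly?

3 bars of 2/2 = 96 thirty-second notes.
In thirty-second notes: quarter = 8; thirty-second = 1; thirty-second = 1; eighth = 4; eighth = 4; sixteenth tied to eighth (sixteenth + eighth) = 6; dotted half note = 24; dotted eighth = 6; quarter note = 8; quarter = 8; sixteenth = 2.
Adding: 8 + 1 + 1 + 4 + 4 + 6 + 24 + 6 + 8 + 8 + 2 = 72.
Remaining: 96 − 72 = 24 thirty-second notes, which is a dotted half note.

dotted half note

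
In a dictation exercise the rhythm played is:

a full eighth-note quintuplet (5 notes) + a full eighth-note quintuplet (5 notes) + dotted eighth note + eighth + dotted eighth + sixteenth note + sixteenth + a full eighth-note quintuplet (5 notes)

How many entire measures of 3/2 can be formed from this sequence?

1

One bar of 3/2 = 24 sixteenth notes.
Express everything in sixteenth notes: a full eighth-note quintuplet (5 notes) (five quintuplet eighths span one half) = 8; a full eighth-note quintuplet (5 notes) (five quintuplet eighths span one half) = 8; dotted eighth note = 3; eighth = 2; dotted eighth = 3; sixteenth note = 1; sixteenth = 1; a full eighth-note quintuplet (5 notes) (five quintuplet eighths span one half) = 8.
Sum: 8 + 8 + 3 + 2 + 3 + 1 + 1 + 8 = 34.
34 ÷ 24 = 1 complete bar with 10 left over.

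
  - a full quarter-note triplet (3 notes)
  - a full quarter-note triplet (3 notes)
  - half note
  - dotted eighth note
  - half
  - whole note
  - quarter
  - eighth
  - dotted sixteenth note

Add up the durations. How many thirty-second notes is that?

117

In thirty-second notes: a full quarter-note triplet (3 notes) (three triplet quarters span one half) = 16; a full quarter-note triplet (3 notes) (three triplet quarters span one half) = 16; half note = 16; dotted eighth note = 6; half = 16; whole note = 32; quarter = 8; eighth = 4; dotted sixteenth note = 3.
Adding: 16 + 16 + 16 + 6 + 16 + 32 + 8 + 4 + 3 = 117 thirty-second notes.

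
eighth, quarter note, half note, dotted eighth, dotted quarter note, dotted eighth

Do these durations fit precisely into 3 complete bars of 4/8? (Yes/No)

No

One bar of 4/8 = 8 sixteenth notes, so 3 bars = 24.
In sixteenth notes: eighth = 2; quarter note = 4; half note = 8; dotted eighth = 3; dotted quarter note = 6; dotted eighth = 3.
Total: 2 + 4 + 8 + 3 + 6 + 3 = 26.
26 exceeds 24, so the answer is No.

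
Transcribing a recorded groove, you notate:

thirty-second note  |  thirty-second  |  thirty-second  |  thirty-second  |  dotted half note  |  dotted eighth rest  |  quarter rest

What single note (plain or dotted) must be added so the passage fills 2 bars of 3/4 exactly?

2 bars of 3/4 = 48 thirty-second notes.
Working in thirty-second notes: thirty-second note = 1; thirty-second = 1; thirty-second = 1; thirty-second = 1; dotted half note = 24; dotted eighth rest = 6; quarter rest = 8.
Total: 1 + 1 + 1 + 1 + 24 + 6 + 8 = 42.
Remaining: 48 − 42 = 6 thirty-second notes, which is a dotted eighth note.

dotted eighth note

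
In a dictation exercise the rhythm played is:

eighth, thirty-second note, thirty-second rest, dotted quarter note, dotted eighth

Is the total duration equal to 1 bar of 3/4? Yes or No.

Yes

One bar of 3/4 = 24 thirty-second notes.
Working in thirty-second notes: eighth = 4; thirty-second note = 1; thirty-second rest = 1; dotted quarter note = 12; dotted eighth = 6.
Total: 4 + 1 + 1 + 12 + 6 = 24.
24 equals 24, so the answer is Yes.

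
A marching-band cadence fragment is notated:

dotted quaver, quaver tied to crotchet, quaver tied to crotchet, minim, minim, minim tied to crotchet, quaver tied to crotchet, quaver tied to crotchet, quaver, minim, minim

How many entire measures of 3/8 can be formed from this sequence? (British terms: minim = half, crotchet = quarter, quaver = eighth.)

12

One bar of 3/8 = 6 sixteenth notes.
Convert each value to sixteenth notes: dotted quaver = 3; quaver tied to crotchet (quaver + crotchet) = 6; quaver tied to crotchet (quaver + crotchet) = 6; minim = 8; minim = 8; minim tied to crotchet (minim + crotchet) = 12; quaver tied to crotchet (quaver + crotchet) = 6; quaver tied to crotchet (quaver + crotchet) = 6; quaver = 2; minim = 8; minim = 8.
Total: 3 + 6 + 6 + 8 + 8 + 12 + 6 + 6 + 2 + 8 + 8 = 73.
73 ÷ 6 = 12 complete bars with 1 left over.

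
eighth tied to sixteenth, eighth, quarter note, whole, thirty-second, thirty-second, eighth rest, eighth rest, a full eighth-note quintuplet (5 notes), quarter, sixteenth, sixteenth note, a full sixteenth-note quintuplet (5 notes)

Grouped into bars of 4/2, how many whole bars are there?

1

One bar of 4/2 = 64 thirty-second notes.
Express everything in thirty-second notes: eighth tied to sixteenth (eighth + sixteenth) = 6; eighth = 4; quarter note = 8; whole = 32; thirty-second = 1; thirty-second = 1; eighth rest = 4; eighth rest = 4; a full eighth-note quintuplet (5 notes) (five quintuplet eighths span one half) = 16; quarter = 8; sixteenth = 2; sixteenth note = 2; a full sixteenth-note quintuplet (5 notes) (five quintuplet sixteenths span one quarter) = 8.
Total: 6 + 4 + 8 + 32 + 1 + 1 + 4 + 4 + 16 + 8 + 2 + 2 + 8 = 96.
96 ÷ 64 = 1 complete bar with 32 left over.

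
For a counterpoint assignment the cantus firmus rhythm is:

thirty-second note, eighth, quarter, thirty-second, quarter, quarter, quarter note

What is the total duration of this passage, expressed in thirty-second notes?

38

Express everything in thirty-second notes: thirty-second note = 1; eighth = 4; quarter = 8; thirty-second = 1; quarter = 8; quarter = 8; quarter note = 8.
Altogether 1 + 4 + 8 + 1 + 8 + 8 + 8 = 38 thirty-second notes.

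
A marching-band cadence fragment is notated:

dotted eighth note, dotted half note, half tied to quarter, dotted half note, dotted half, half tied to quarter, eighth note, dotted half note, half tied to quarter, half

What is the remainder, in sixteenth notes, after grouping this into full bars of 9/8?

One bar of 9/8 = 18 sixteenth notes.
Working in sixteenth notes: dotted eighth note = 3; dotted half note = 12; half tied to quarter (half + quarter) = 12; dotted half note = 12; dotted half = 12; half tied to quarter (half + quarter) = 12; eighth note = 2; dotted half note = 12; half tied to quarter (half + quarter) = 12; half = 8.
Total: 3 + 12 + 12 + 12 + 12 + 12 + 2 + 12 + 12 + 8 = 97.
97 ÷ 18 = 5 complete bars with 7 sixteenth notes remaining.

7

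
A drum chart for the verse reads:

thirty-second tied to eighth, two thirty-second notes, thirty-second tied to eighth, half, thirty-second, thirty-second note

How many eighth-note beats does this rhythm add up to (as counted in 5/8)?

One eighth-note beat = 4 thirty-second notes.
Working in thirty-second notes: thirty-second tied to eighth (thirty-second + eighth) = 5; thirty-second note = 1; thirty-second note = 1; thirty-second tied to eighth (thirty-second + eighth) = 5; half = 16; thirty-second = 1; thirty-second note = 1.
Total: 5 + 1 + 1 + 5 + 16 + 1 + 1 = 30.
30 ÷ 4 = 7.5 beats.

7.5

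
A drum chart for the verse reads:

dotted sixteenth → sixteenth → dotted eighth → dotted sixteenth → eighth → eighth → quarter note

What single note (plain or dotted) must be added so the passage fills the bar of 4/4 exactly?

sixteenth note

The bar of 4/4 = 32 thirty-second notes.
Working in thirty-second notes: dotted sixteenth = 3; sixteenth = 2; dotted eighth = 6; dotted sixteenth = 3; eighth = 4; eighth = 4; quarter note = 8.
Adding: 3 + 2 + 6 + 3 + 4 + 4 + 8 = 30.
Remaining: 32 − 30 = 2 thirty-second notes, which is a sixteenth note.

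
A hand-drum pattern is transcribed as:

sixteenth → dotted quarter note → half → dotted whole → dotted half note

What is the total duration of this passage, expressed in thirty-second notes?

Working in thirty-second notes: sixteenth = 2; dotted quarter note = 12; half = 16; dotted whole = 48; dotted half note = 24.
Adding: 2 + 12 + 16 + 48 + 24 = 102 thirty-second notes.

102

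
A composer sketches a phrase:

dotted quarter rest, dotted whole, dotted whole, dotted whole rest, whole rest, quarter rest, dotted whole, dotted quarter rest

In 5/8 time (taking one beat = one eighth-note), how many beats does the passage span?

64

One eighth-note beat = 2 sixteenth notes.
Each duration in sixteenth notes: dotted quarter rest = 6; dotted whole = 24; dotted whole = 24; dotted whole rest = 24; whole rest = 16; quarter rest = 4; dotted whole = 24; dotted quarter rest = 6.
Sum: 6 + 24 + 24 + 24 + 16 + 4 + 24 + 6 = 128.
128 ÷ 2 = 64 beats.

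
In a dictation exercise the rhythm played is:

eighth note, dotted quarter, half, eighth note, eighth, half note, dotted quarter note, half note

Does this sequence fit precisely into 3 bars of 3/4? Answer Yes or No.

No

One bar of 3/4 = 6 eighth notes, so 3 bars = 18.
Each duration in eighth notes: eighth note = 1; dotted quarter = 3; half = 4; eighth note = 1; eighth = 1; half note = 4; dotted quarter note = 3; half note = 4.
Adding: 1 + 3 + 4 + 1 + 1 + 4 + 3 + 4 = 21.
21 exceeds 18, so the answer is No.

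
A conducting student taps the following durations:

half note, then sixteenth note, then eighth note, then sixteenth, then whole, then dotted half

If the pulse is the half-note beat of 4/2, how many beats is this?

5

One half-note beat = 8 sixteenth notes.
Express everything in sixteenth notes: half note = 8; sixteenth note = 1; eighth note = 2; sixteenth = 1; whole = 16; dotted half = 12.
Altogether 8 + 1 + 2 + 1 + 16 + 12 = 40.
40 ÷ 8 = 5 beats.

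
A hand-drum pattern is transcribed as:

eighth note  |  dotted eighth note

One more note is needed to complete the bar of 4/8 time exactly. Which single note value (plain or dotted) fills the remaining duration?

The bar of 4/8 = 8 sixteenth notes.
In sixteenth notes: eighth note = 2; dotted eighth note = 3.
Altogether 2 + 3 = 5.
Remaining: 8 − 5 = 3 sixteenth notes, which is a dotted eighth note.

dotted eighth note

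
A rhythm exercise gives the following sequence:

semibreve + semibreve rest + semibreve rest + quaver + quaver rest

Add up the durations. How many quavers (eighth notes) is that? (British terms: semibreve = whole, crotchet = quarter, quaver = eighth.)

26

Each duration in eighth notes: semibreve = 8; semibreve rest = 8; semibreve rest = 8; quaver = 1; quaver rest = 1.
Sum: 8 + 8 + 8 + 1 + 1 = 26 eighth notes.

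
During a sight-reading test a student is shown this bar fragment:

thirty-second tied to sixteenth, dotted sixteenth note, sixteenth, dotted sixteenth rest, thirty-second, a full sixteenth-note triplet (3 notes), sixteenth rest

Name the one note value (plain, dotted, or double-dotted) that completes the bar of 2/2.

The bar of 2/2 = 32 thirty-second notes.
Working in thirty-second notes: thirty-second tied to sixteenth (thirty-second + sixteenth) = 3; dotted sixteenth note = 3; sixteenth = 2; dotted sixteenth rest = 3; thirty-second = 1; a full sixteenth-note triplet (3 notes) (three triplet sixteenths span one eighth) = 4; sixteenth rest = 2.
Sum: 3 + 3 + 2 + 3 + 1 + 4 + 2 = 18.
Remaining: 32 − 18 = 14 thirty-second notes, which is a double-dotted quarter note.

double-dotted quarter note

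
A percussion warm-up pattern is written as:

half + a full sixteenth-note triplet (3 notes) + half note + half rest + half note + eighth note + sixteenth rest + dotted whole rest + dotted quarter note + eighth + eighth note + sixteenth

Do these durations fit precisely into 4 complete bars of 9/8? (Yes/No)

Yes

One bar of 9/8 = 18 sixteenth notes, so 4 bars = 72.
Working in sixteenth notes: half = 8; a full sixteenth-note triplet (3 notes) (three triplet sixteenths span one eighth) = 2; half note = 8; half rest = 8; half note = 8; eighth note = 2; sixteenth rest = 1; dotted whole rest = 24; dotted quarter note = 6; eighth = 2; eighth note = 2; sixteenth = 1.
Adding: 8 + 2 + 8 + 8 + 8 + 2 + 1 + 24 + 6 + 2 + 2 + 1 = 72.
72 equals 72, so the answer is Yes.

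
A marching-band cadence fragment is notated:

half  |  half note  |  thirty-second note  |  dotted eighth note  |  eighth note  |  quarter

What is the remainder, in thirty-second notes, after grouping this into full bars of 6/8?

One bar of 6/8 = 24 thirty-second notes.
Convert each value to thirty-second notes: half = 16; half note = 16; thirty-second note = 1; dotted eighth note = 6; eighth note = 4; quarter = 8.
Altogether 16 + 16 + 1 + 6 + 4 + 8 = 51.
51 ÷ 24 = 2 complete bars with 3 thirty-second notes remaining.

3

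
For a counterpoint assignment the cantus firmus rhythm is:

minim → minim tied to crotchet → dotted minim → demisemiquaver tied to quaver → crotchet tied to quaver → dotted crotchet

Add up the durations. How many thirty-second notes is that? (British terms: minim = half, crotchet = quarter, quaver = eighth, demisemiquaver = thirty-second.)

93

In thirty-second notes: minim = 16; minim tied to crotchet (minim + crotchet) = 24; dotted minim = 24; demisemiquaver tied to quaver (demisemiquaver + quaver) = 5; crotchet tied to quaver (crotchet + quaver) = 12; dotted crotchet = 12.
Sum: 16 + 24 + 24 + 5 + 12 + 12 = 93 thirty-second notes.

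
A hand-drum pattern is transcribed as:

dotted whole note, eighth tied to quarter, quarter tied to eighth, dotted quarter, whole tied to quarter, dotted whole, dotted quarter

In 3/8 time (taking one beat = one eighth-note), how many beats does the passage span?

One eighth-note beat = 2 sixteenth notes.
In sixteenth notes: dotted whole note = 24; eighth tied to quarter (eighth + quarter) = 6; quarter tied to eighth (quarter + eighth) = 6; dotted quarter = 6; whole tied to quarter (whole + quarter) = 20; dotted whole = 24; dotted quarter = 6.
Altogether 24 + 6 + 6 + 6 + 20 + 24 + 6 = 92.
92 ÷ 2 = 46 beats.

46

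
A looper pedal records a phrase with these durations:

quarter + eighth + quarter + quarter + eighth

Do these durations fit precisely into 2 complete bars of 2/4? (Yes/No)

One bar of 2/4 = 4 eighth notes, so 2 bars = 8.
Express everything in eighth notes: quarter = 2; eighth = 1; quarter = 2; quarter = 2; eighth = 1.
Total: 2 + 1 + 2 + 2 + 1 = 8.
8 equals 8, so the answer is Yes.

Yes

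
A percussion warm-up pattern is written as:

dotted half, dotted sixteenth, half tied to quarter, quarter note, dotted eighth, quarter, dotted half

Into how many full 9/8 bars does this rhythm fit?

2

One bar of 9/8 = 36 thirty-second notes.
Express everything in thirty-second notes: dotted half = 24; dotted sixteenth = 3; half tied to quarter (half + quarter) = 24; quarter note = 8; dotted eighth = 6; quarter = 8; dotted half = 24.
Sum: 24 + 3 + 24 + 8 + 6 + 8 + 24 = 97.
97 ÷ 36 = 2 complete bars with 25 left over.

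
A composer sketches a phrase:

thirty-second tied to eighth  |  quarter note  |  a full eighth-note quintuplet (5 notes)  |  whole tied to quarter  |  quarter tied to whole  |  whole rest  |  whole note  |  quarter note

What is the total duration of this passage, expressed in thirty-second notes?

181

Each duration in thirty-second notes: thirty-second tied to eighth (thirty-second + eighth) = 5; quarter note = 8; a full eighth-note quintuplet (5 notes) (five quintuplet eighths span one half) = 16; whole tied to quarter (whole + quarter) = 40; quarter tied to whole (quarter + whole) = 40; whole rest = 32; whole note = 32; quarter note = 8.
Adding: 5 + 8 + 16 + 40 + 40 + 32 + 32 + 8 = 181 thirty-second notes.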